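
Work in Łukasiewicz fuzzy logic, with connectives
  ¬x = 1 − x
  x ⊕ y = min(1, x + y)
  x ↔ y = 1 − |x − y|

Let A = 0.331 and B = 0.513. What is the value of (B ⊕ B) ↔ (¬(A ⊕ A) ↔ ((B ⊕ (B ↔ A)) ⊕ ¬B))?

0.338

B ⊕ B = min(1, 0.513 + 0.513) = min(1, 1.026) = 1.000
A ⊕ A = min(1, 0.331 + 0.331) = min(1, 0.662) = 0.662
¬(A ⊕ A) = 1 − 0.662 = 0.338
B ↔ A = 1 − |0.513 − 0.331| = 1 − 0.182 = 0.818
B ⊕ (B ↔ A) = min(1, 0.513 + 0.818) = min(1, 1.331) = 1.000
¬B = 1 − 0.513 = 0.487
(B ⊕ (B ↔ A)) ⊕ ¬B = min(1, 1.000 + 0.487) = min(1, 1.487) = 1.000
¬(A ⊕ A) ↔ ((B ⊕ (B ↔ A)) ⊕ ¬B) = 1 − |0.338 − 1.000| = 1 − 0.662 = 0.338
(B ⊕ B) ↔ (¬(A ⊕ A) ↔ ((B ⊕ (B ↔ A)) ⊕ ¬B)) = 1 − |1.000 − 0.338| = 1 − 0.662 = 0.338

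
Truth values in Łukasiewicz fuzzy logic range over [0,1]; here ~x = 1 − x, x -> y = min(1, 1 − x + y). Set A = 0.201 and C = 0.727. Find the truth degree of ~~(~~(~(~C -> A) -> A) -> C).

0.727

~C = 1 − 0.727 = 0.273
~C -> A = min(1, 1 − 0.273 + 0.201) = min(1, 0.928) = 0.928
~(~C -> A) = 1 − 0.928 = 0.072
~(~C -> A) -> A = min(1, 1 − 0.072 + 0.201) = min(1, 1.129) = 1.000
~(~(~C -> A) -> A) = 1 − 1.000 = 0.000
~~(~(~C -> A) -> A) = 1 − 0.000 = 1.000
~~(~(~C -> A) -> A) -> C = min(1, 1 − 1.000 + 0.727) = min(1, 0.727) = 0.727
~(~~(~(~C -> A) -> A) -> C) = 1 − 0.727 = 0.273
~~(~~(~(~C -> A) -> A) -> C) = 1 − 0.273 = 0.727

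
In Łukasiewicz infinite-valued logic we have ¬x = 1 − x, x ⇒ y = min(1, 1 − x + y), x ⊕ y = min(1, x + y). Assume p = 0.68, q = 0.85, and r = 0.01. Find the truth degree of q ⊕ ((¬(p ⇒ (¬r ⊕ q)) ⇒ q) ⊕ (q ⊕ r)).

1.00

¬r = 1 − 0.01 = 0.99
¬r ⊕ q = min(1, 0.99 + 0.85) = min(1, 1.84) = 1.00
p ⇒ (¬r ⊕ q) = min(1, 1 − 0.68 + 1.00) = min(1, 1.32) = 1.00
¬(p ⇒ (¬r ⊕ q)) = 1 − 1.00 = 0.00
¬(p ⇒ (¬r ⊕ q)) ⇒ q = min(1, 1 − 0.00 + 0.85) = min(1, 1.85) = 1.00
q ⊕ r = min(1, 0.85 + 0.01) = min(1, 0.86) = 0.86
(¬(p ⇒ (¬r ⊕ q)) ⇒ q) ⊕ (q ⊕ r) = min(1, 1.00 + 0.86) = min(1, 1.86) = 1.00
q ⊕ ((¬(p ⇒ (¬r ⊕ q)) ⇒ q) ⊕ (q ⊕ r)) = min(1, 0.85 + 1.00) = min(1, 1.85) = 1.00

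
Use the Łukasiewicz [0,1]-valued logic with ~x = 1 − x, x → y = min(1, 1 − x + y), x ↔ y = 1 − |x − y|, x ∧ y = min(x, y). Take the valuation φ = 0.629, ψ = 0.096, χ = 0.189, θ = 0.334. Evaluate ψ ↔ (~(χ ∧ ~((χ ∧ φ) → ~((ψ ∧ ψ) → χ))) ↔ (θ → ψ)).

0.145

χ ∧ φ = min(0.189, 0.629) = 0.189
ψ ∧ ψ = min(0.096, 0.096) = 0.096
(ψ ∧ ψ) → χ = min(1, 1 − 0.096 + 0.189) = min(1, 1.093) = 1.000
~((ψ ∧ ψ) → χ) = 1 − 1.000 = 0.000
(χ ∧ φ) → ~((ψ ∧ ψ) → χ) = min(1, 1 − 0.189 + 0.000) = min(1, 0.811) = 0.811
~((χ ∧ φ) → ~((ψ ∧ ψ) → χ)) = 1 − 0.811 = 0.189
χ ∧ ~((χ ∧ φ) → ~((ψ ∧ ψ) → χ)) = min(0.189, 0.189) = 0.189
~(χ ∧ ~((χ ∧ φ) → ~((ψ ∧ ψ) → χ))) = 1 − 0.189 = 0.811
θ → ψ = min(1, 1 − 0.334 + 0.096) = min(1, 0.762) = 0.762
~(χ ∧ ~((χ ∧ φ) → ~((ψ ∧ ψ) → χ))) ↔ (θ → ψ) = 1 − |0.811 − 0.762| = 1 − 0.049 = 0.951
ψ ↔ (~(χ ∧ ~((χ ∧ φ) → ~((ψ ∧ ψ) → χ))) ↔ (θ → ψ)) = 1 − |0.096 − 0.951| = 1 − 0.855 = 0.145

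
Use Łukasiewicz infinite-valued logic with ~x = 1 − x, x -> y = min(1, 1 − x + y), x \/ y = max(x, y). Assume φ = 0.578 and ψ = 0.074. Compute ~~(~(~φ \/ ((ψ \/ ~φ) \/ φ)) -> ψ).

~φ = 1 − 0.578 = 0.422
ψ \/ ~φ = max(0.074, 0.422) = 0.422
(ψ \/ ~φ) \/ φ = max(0.422, 0.578) = 0.578
~φ \/ ((ψ \/ ~φ) \/ φ) = max(0.422, 0.578) = 0.578
~(~φ \/ ((ψ \/ ~φ) \/ φ)) = 1 − 0.578 = 0.422
~(~φ \/ ((ψ \/ ~φ) \/ φ)) -> ψ = min(1, 1 − 0.422 + 0.074) = min(1, 0.652) = 0.652
~(~(~φ \/ ((ψ \/ ~φ) \/ φ)) -> ψ) = 1 − 0.652 = 0.348
~~(~(~φ \/ ((ψ \/ ~φ) \/ φ)) -> ψ) = 1 − 0.348 = 0.652

0.652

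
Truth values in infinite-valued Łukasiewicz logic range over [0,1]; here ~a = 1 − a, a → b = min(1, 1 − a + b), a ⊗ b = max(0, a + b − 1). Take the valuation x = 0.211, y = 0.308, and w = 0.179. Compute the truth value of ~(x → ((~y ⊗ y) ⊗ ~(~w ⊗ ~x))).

~y = 1 − 0.308 = 0.692
~y ⊗ y = max(0, 0.692 + 0.308 − 1) = max(0, 0.000) = 0.000
~w = 1 − 0.179 = 0.821
~x = 1 − 0.211 = 0.789
~w ⊗ ~x = max(0, 0.821 + 0.789 − 1) = max(0, 0.610) = 0.610
~(~w ⊗ ~x) = 1 − 0.610 = 0.390
(~y ⊗ y) ⊗ ~(~w ⊗ ~x) = max(0, 0.000 + 0.390 − 1) = max(0, -0.610) = 0.000
x → ((~y ⊗ y) ⊗ ~(~w ⊗ ~x)) = min(1, 1 − 0.211 + 0.000) = min(1, 0.789) = 0.789
~(x → ((~y ⊗ y) ⊗ ~(~w ⊗ ~x))) = 1 − 0.789 = 0.211

0.211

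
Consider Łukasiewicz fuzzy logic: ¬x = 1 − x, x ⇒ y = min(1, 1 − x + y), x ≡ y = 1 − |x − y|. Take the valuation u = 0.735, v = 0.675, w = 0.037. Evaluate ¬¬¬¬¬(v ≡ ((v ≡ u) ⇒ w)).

0.578

v ≡ u = 1 − |0.675 − 0.735| = 1 − 0.060 = 0.940
(v ≡ u) ⇒ w = min(1, 1 − 0.940 + 0.037) = min(1, 0.097) = 0.097
v ≡ ((v ≡ u) ⇒ w) = 1 − |0.675 − 0.097| = 1 − 0.578 = 0.422
¬(v ≡ ((v ≡ u) ⇒ w)) = 1 − 0.422 = 0.578
¬¬(v ≡ ((v ≡ u) ⇒ w)) = 1 − 0.578 = 0.422
¬¬¬(v ≡ ((v ≡ u) ⇒ w)) = 1 − 0.422 = 0.578
¬¬¬¬(v ≡ ((v ≡ u) ⇒ w)) = 1 − 0.578 = 0.422
¬¬¬¬¬(v ≡ ((v ≡ u) ⇒ w)) = 1 − 0.422 = 0.578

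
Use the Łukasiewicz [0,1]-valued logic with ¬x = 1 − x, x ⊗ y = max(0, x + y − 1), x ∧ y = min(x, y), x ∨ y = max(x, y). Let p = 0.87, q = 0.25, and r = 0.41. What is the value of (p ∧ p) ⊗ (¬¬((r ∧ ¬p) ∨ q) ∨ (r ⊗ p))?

p ∧ p = min(0.87, 0.87) = 0.87
¬p = 1 − 0.87 = 0.13
r ∧ ¬p = min(0.41, 0.13) = 0.13
(r ∧ ¬p) ∨ q = max(0.13, 0.25) = 0.25
¬((r ∧ ¬p) ∨ q) = 1 − 0.25 = 0.75
¬¬((r ∧ ¬p) ∨ q) = 1 − 0.75 = 0.25
r ⊗ p = max(0, 0.41 + 0.87 − 1) = max(0, 0.28) = 0.28
¬¬((r ∧ ¬p) ∨ q) ∨ (r ⊗ p) = max(0.25, 0.28) = 0.28
(p ∧ p) ⊗ (¬¬((r ∧ ¬p) ∨ q) ∨ (r ⊗ p)) = max(0, 0.87 + 0.28 − 1) = max(0, 0.15) = 0.15

0.15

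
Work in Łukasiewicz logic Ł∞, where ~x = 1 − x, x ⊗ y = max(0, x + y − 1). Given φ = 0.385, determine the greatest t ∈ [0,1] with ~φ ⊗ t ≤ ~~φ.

0.770

~φ = 1 − 0.385 = 0.615
So the left factor is ~φ = 0.615.
~~φ = 1 − 0.615 = 0.385
So the right-hand bound is ~~φ = 0.385.
The residuum of the Łukasiewicz t-norm gives the supremum: min(1, 1 − 0.615 + 0.385).
1 − 0.615 + 0.385 = 0.770, so t = min(1, 0.770) = 0.770.
Check: 0.615 ⊗ 0.770 = max(0, 0.385) = 0.385 ≤ 0.385.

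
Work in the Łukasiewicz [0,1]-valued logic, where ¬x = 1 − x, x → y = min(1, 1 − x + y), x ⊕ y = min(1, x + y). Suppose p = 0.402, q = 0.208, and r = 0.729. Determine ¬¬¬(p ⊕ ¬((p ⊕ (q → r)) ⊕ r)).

q → r = min(1, 1 − 0.208 + 0.729) = min(1, 1.521) = 1.000
p ⊕ (q → r) = min(1, 0.402 + 1.000) = min(1, 1.402) = 1.000
(p ⊕ (q → r)) ⊕ r = min(1, 1.000 + 0.729) = min(1, 1.729) = 1.000
¬((p ⊕ (q → r)) ⊕ r) = 1 − 1.000 = 0.000
p ⊕ ¬((p ⊕ (q → r)) ⊕ r) = min(1, 0.402 + 0.000) = min(1, 0.402) = 0.402
¬(p ⊕ ¬((p ⊕ (q → r)) ⊕ r)) = 1 − 0.402 = 0.598
¬¬(p ⊕ ¬((p ⊕ (q → r)) ⊕ r)) = 1 − 0.598 = 0.402
¬¬¬(p ⊕ ¬((p ⊕ (q → r)) ⊕ r)) = 1 − 0.402 = 0.598

0.598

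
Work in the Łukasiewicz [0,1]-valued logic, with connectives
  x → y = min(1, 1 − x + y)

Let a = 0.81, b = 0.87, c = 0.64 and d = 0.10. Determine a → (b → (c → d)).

c → d = min(1, 1 − 0.64 + 0.10) = min(1, 0.46) = 0.46
b → (c → d) = min(1, 1 − 0.87 + 0.46) = min(1, 0.59) = 0.59
a → (b → (c → d)) = min(1, 1 − 0.81 + 0.59) = min(1, 0.78) = 0.78

0.78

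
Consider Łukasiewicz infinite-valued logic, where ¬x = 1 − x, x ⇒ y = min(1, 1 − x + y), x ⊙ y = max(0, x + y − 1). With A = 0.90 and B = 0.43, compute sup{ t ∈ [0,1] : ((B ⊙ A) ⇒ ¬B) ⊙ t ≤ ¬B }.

0.57

B ⊙ A = max(0, 0.43 + 0.90 − 1) = max(0, 0.33) = 0.33
¬B = 1 − 0.43 = 0.57
(B ⊙ A) ⇒ ¬B = min(1, 1 − 0.33 + 0.57) = min(1, 1.24) = 1.00
So the left factor is (B ⊙ A) ⇒ ¬B = 1.00.
So the right-hand bound is ¬B = 0.57.
The residuum of the Łukasiewicz t-norm gives the supremum: min(1, 1 − 1.00 + 0.57).
1 − 1.00 + 0.57 = 0.57, so t = min(1, 0.57) = 0.57.
Check: 1.00 ⊙ 0.57 = max(0, 0.57) = 0.57 ≤ 0.57.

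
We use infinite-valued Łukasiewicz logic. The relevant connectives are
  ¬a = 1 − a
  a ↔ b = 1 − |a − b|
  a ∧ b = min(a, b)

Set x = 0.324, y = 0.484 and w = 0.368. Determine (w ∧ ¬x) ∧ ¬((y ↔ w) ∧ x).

¬x = 1 − 0.324 = 0.676
w ∧ ¬x = min(0.368, 0.676) = 0.368
y ↔ w = 1 − |0.484 − 0.368| = 1 − 0.116 = 0.884
(y ↔ w) ∧ x = min(0.884, 0.324) = 0.324
¬((y ↔ w) ∧ x) = 1 − 0.324 = 0.676
(w ∧ ¬x) ∧ ¬((y ↔ w) ∧ x) = min(0.368, 0.676) = 0.368

0.368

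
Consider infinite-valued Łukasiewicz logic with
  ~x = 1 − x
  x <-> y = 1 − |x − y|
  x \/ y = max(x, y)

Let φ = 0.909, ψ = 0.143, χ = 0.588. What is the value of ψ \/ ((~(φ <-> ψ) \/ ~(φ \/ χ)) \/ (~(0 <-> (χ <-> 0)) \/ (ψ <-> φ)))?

0.766

φ <-> ψ = 1 − |0.909 − 0.143| = 1 − 0.766 = 0.234
~(φ <-> ψ) = 1 − 0.234 = 0.766
φ \/ χ = max(0.909, 0.588) = 0.909
~(φ \/ χ) = 1 − 0.909 = 0.091
~(φ <-> ψ) \/ ~(φ \/ χ) = max(0.766, 0.091) = 0.766
χ <-> 0 = 1 − |0.588 − 0.000| = 1 − 0.588 = 0.412
0 <-> (χ <-> 0) = 1 − |0.000 − 0.412| = 1 − 0.412 = 0.588
~(0 <-> (χ <-> 0)) = 1 − 0.588 = 0.412
ψ <-> φ = 1 − |0.143 − 0.909| = 1 − 0.766 = 0.234
~(0 <-> (χ <-> 0)) \/ (ψ <-> φ) = max(0.412, 0.234) = 0.412
(~(φ <-> ψ) \/ ~(φ \/ χ)) \/ (~(0 <-> (χ <-> 0)) \/ (ψ <-> φ)) = max(0.766, 0.412) = 0.766
ψ \/ ((~(φ <-> ψ) \/ ~(φ \/ χ)) \/ (~(0 <-> (χ <-> 0)) \/ (ψ <-> φ))) = max(0.143, 0.766) = 0.766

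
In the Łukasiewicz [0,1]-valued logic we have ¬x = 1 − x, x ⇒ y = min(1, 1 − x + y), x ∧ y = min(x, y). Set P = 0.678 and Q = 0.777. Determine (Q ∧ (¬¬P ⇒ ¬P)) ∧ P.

0.644

¬P = 1 − 0.678 = 0.322
¬¬P = 1 − 0.322 = 0.678
¬¬P ⇒ ¬P = min(1, 1 − 0.678 + 0.322) = min(1, 0.644) = 0.644
Q ∧ (¬¬P ⇒ ¬P) = min(0.777, 0.644) = 0.644
(Q ∧ (¬¬P ⇒ ¬P)) ∧ P = min(0.644, 0.678) = 0.644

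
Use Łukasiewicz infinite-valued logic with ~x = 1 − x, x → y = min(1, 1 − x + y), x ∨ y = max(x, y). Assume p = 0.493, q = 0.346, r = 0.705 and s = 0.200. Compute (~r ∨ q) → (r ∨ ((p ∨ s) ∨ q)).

~r = 1 − 0.705 = 0.295
~r ∨ q = max(0.295, 0.346) = 0.346
p ∨ s = max(0.493, 0.200) = 0.493
(p ∨ s) ∨ q = max(0.493, 0.346) = 0.493
r ∨ ((p ∨ s) ∨ q) = max(0.705, 0.493) = 0.705
(~r ∨ q) → (r ∨ ((p ∨ s) ∨ q)) = min(1, 1 − 0.346 + 0.705) = min(1, 1.359) = 1.000

1.000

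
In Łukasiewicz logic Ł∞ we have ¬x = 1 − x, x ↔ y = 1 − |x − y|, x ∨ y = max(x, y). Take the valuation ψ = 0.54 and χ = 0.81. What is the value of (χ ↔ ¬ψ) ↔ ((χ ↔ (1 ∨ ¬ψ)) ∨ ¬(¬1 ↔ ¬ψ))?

¬ψ = 1 − 0.54 = 0.46
χ ↔ ¬ψ = 1 − |0.81 − 0.46| = 1 − 0.35 = 0.65
1 ∨ ¬ψ = max(1.00, 0.46) = 1.00
χ ↔ (1 ∨ ¬ψ) = 1 − |0.81 − 1.00| = 1 − 0.19 = 0.81
¬1 = 1 − 1.00 = 0.00
¬1 ↔ ¬ψ = 1 − |0.00 − 0.46| = 1 − 0.46 = 0.54
¬(¬1 ↔ ¬ψ) = 1 − 0.54 = 0.46
(χ ↔ (1 ∨ ¬ψ)) ∨ ¬(¬1 ↔ ¬ψ) = max(0.81, 0.46) = 0.81
(χ ↔ ¬ψ) ↔ ((χ ↔ (1 ∨ ¬ψ)) ∨ ¬(¬1 ↔ ¬ψ)) = 1 − |0.65 − 0.81| = 1 − 0.16 = 0.84

0.84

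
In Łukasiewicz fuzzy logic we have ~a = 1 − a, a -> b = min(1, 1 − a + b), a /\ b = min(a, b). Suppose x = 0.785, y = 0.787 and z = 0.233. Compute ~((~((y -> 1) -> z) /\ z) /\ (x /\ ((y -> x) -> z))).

0.767

y -> 1 = min(1, 1 − 0.787 + 1.000) = min(1, 1.213) = 1.000
(y -> 1) -> z = min(1, 1 − 1.000 + 0.233) = min(1, 0.233) = 0.233
~((y -> 1) -> z) = 1 − 0.233 = 0.767
~((y -> 1) -> z) /\ z = min(0.767, 0.233) = 0.233
y -> x = min(1, 1 − 0.787 + 0.785) = min(1, 0.998) = 0.998
(y -> x) -> z = min(1, 1 − 0.998 + 0.233) = min(1, 0.235) = 0.235
x /\ ((y -> x) -> z) = min(0.785, 0.235) = 0.235
(~((y -> 1) -> z) /\ z) /\ (x /\ ((y -> x) -> z)) = min(0.233, 0.235) = 0.233
~((~((y -> 1) -> z) /\ z) /\ (x /\ ((y -> x) -> z))) = 1 − 0.233 = 0.767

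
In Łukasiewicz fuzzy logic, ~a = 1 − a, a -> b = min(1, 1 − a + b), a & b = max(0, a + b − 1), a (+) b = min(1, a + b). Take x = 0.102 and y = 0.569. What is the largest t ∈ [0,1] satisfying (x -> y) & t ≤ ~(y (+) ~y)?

0.000

x -> y = min(1, 1 − 0.102 + 0.569) = min(1, 1.467) = 1.000
So the left factor is x -> y = 1.000.
~y = 1 − 0.569 = 0.431
y (+) ~y = min(1, 0.569 + 0.431) = min(1, 1.000) = 1.000
~(y (+) ~y) = 1 − 1.000 = 0.000
So the right-hand bound is ~(y (+) ~y) = 0.000.
The residuum of the Łukasiewicz t-norm gives the supremum: min(1, 1 − 1.000 + 0.000).
1 − 1.000 + 0.000 = 0.000, so t = min(1, 0.000) = 0.000.
Check: 1.000 & 0.000 = max(0, 0.000) = 0.000 ≤ 0.000.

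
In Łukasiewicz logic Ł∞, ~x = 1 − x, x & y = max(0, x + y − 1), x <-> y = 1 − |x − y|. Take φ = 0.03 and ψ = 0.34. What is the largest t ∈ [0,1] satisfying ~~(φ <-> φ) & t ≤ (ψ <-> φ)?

0.69

φ <-> φ = 1 − |0.03 − 0.03| = 1 − 0.00 = 1.00
~(φ <-> φ) = 1 − 1.00 = 0.00
~~(φ <-> φ) = 1 − 0.00 = 1.00
So the left factor is ~~(φ <-> φ) = 1.00.
ψ <-> φ = 1 − |0.34 − 0.03| = 1 − 0.31 = 0.69
So the right-hand bound is ψ <-> φ = 0.69.
The residuum of the Łukasiewicz t-norm gives the supremum: min(1, 1 − 1.00 + 0.69).
1 − 1.00 + 0.69 = 0.69, so t = min(1, 0.69) = 0.69.
Check: 1.00 & 0.69 = max(0, 0.69) = 0.69 ≤ 0.69.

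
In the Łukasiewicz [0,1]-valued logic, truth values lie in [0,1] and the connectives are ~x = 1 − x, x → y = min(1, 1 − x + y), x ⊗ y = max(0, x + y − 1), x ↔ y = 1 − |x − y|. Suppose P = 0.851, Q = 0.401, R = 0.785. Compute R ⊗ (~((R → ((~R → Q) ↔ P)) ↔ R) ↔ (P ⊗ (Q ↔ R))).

0.533

~R = 1 − 0.785 = 0.215
~R → Q = min(1, 1 − 0.215 + 0.401) = min(1, 1.186) = 1.000
(~R → Q) ↔ P = 1 − |1.000 − 0.851| = 1 − 0.149 = 0.851
R → ((~R → Q) ↔ P) = min(1, 1 − 0.785 + 0.851) = min(1, 1.066) = 1.000
(R → ((~R → Q) ↔ P)) ↔ R = 1 − |1.000 − 0.785| = 1 − 0.215 = 0.785
~((R → ((~R → Q) ↔ P)) ↔ R) = 1 − 0.785 = 0.215
Q ↔ R = 1 − |0.401 − 0.785| = 1 − 0.384 = 0.616
P ⊗ (Q ↔ R) = max(0, 0.851 + 0.616 − 1) = max(0, 0.467) = 0.467
~((R → ((~R → Q) ↔ P)) ↔ R) ↔ (P ⊗ (Q ↔ R)) = 1 − |0.215 − 0.467| = 1 − 0.252 = 0.748
R ⊗ (~((R → ((~R → Q) ↔ P)) ↔ R) ↔ (P ⊗ (Q ↔ R))) = max(0, 0.785 + 0.748 − 1) = max(0, 0.533) = 0.533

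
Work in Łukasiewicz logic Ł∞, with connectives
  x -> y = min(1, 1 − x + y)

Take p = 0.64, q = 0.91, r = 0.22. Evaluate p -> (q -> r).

q -> r = min(1, 1 − 0.91 + 0.22) = min(1, 0.31) = 0.31
p -> (q -> r) = min(1, 1 − 0.64 + 0.31) = min(1, 0.67) = 0.67

0.67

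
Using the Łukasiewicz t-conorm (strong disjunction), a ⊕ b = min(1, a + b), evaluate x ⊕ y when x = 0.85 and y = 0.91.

x ⊕ y = min(1, 0.85 + 0.91) = min(1, 1.76) = 1.00
For comparison, the Gödel t-conorm max(a, b) would give 0.91.

1.00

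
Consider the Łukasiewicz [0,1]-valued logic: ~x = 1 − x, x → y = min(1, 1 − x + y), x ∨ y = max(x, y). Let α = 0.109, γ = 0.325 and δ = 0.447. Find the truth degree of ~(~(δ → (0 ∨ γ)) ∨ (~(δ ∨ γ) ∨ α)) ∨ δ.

0.447

0 ∨ γ = max(0.000, 0.325) = 0.325
δ → (0 ∨ γ) = min(1, 1 − 0.447 + 0.325) = min(1, 0.878) = 0.878
~(δ → (0 ∨ γ)) = 1 − 0.878 = 0.122
δ ∨ γ = max(0.447, 0.325) = 0.447
~(δ ∨ γ) = 1 − 0.447 = 0.553
~(δ ∨ γ) ∨ α = max(0.553, 0.109) = 0.553
~(δ → (0 ∨ γ)) ∨ (~(δ ∨ γ) ∨ α) = max(0.122, 0.553) = 0.553
~(~(δ → (0 ∨ γ)) ∨ (~(δ ∨ γ) ∨ α)) = 1 − 0.553 = 0.447
~(~(δ → (0 ∨ γ)) ∨ (~(δ ∨ γ) ∨ α)) ∨ δ = max(0.447, 0.447) = 0.447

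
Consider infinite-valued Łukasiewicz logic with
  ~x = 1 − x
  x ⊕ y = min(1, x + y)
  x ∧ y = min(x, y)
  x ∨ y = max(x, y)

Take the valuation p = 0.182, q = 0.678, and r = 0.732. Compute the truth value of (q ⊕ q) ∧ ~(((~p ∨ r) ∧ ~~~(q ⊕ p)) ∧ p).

q ⊕ q = min(1, 0.678 + 0.678) = min(1, 1.356) = 1.000
~p = 1 − 0.182 = 0.818
~p ∨ r = max(0.818, 0.732) = 0.818
q ⊕ p = min(1, 0.678 + 0.182) = min(1, 0.860) = 0.860
~(q ⊕ p) = 1 − 0.860 = 0.140
~~(q ⊕ p) = 1 − 0.140 = 0.860
~~~(q ⊕ p) = 1 − 0.860 = 0.140
(~p ∨ r) ∧ ~~~(q ⊕ p) = min(0.818, 0.140) = 0.140
((~p ∨ r) ∧ ~~~(q ⊕ p)) ∧ p = min(0.140, 0.182) = 0.140
~(((~p ∨ r) ∧ ~~~(q ⊕ p)) ∧ p) = 1 − 0.140 = 0.860
(q ⊕ q) ∧ ~(((~p ∨ r) ∧ ~~~(q ⊕ p)) ∧ p) = min(1.000, 0.860) = 0.860

0.860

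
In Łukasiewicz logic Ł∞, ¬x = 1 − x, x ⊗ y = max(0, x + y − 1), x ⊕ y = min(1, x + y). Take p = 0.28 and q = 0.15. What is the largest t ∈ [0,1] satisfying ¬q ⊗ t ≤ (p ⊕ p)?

¬q = 1 − 0.15 = 0.85
So the left factor is ¬q = 0.85.
p ⊕ p = min(1, 0.28 + 0.28) = min(1, 0.56) = 0.56
So the right-hand bound is p ⊕ p = 0.56.
The residuum of the Łukasiewicz t-norm gives the supremum: min(1, 1 − 0.85 + 0.56).
1 − 0.85 + 0.56 = 0.71, so t = min(1, 0.71) = 0.71.
Check: 0.85 ⊗ 0.71 = max(0, 0.56) = 0.56 ≤ 0.56.

0.71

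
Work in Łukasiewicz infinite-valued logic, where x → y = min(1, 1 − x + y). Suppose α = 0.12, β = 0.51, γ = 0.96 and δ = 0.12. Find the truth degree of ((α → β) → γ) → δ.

α → β = min(1, 1 − 0.12 + 0.51) = min(1, 1.39) = 1.00
(α → β) → γ = min(1, 1 − 1.00 + 0.96) = min(1, 0.96) = 0.96
((α → β) → γ) → δ = min(1, 1 − 0.96 + 0.12) = min(1, 0.16) = 0.16

0.16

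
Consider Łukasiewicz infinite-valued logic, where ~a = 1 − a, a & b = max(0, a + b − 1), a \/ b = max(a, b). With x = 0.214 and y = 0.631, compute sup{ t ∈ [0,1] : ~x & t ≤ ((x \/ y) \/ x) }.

0.845

~x = 1 − 0.214 = 0.786
So the left factor is ~x = 0.786.
x \/ y = max(0.214, 0.631) = 0.631
(x \/ y) \/ x = max(0.631, 0.214) = 0.631
So the right-hand bound is (x \/ y) \/ x = 0.631.
The residuum of the Łukasiewicz t-norm gives the supremum: min(1, 1 − 0.786 + 0.631).
1 − 0.786 + 0.631 = 0.845, so t = min(1, 0.845) = 0.845.
Check: 0.786 & 0.845 = max(0, 0.631) = 0.631 ≤ 0.631.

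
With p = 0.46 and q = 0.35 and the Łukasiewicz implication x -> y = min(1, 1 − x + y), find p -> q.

p -> q = min(1, 1 − 0.46 + 0.35) = min(1, 0.89) = 0.89
For comparison, the Gödel implication (1 if x ≤ y else y) would give 0.35.

0.89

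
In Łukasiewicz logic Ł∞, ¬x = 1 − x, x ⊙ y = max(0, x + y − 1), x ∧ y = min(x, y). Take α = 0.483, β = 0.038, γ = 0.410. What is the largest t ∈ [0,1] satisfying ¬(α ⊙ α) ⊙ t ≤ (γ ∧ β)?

α ⊙ α = max(0, 0.483 + 0.483 − 1) = max(0, -0.034) = 0.000
¬(α ⊙ α) = 1 − 0.000 = 1.000
So the left factor is ¬(α ⊙ α) = 1.000.
γ ∧ β = min(0.410, 0.038) = 0.038
So the right-hand bound is γ ∧ β = 0.038.
The residuum of the Łukasiewicz t-norm gives the supremum: min(1, 1 − 1.000 + 0.038).
1 − 1.000 + 0.038 = 0.038, so t = min(1, 0.038) = 0.038.
Check: 1.000 ⊙ 0.038 = max(0, 0.038) = 0.038 ≤ 0.038.

0.038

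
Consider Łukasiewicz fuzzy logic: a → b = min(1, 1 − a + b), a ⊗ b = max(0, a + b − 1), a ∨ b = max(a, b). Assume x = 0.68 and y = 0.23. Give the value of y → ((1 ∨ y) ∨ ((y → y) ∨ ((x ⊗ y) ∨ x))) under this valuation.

1 ∨ y = max(1.00, 0.23) = 1.00
y → y = min(1, 1 − 0.23 + 0.23) = min(1, 1.00) = 1.00
x ⊗ y = max(0, 0.68 + 0.23 − 1) = max(0, -0.09) = 0.00
(x ⊗ y) ∨ x = max(0.00, 0.68) = 0.68
(y → y) ∨ ((x ⊗ y) ∨ x) = max(1.00, 0.68) = 1.00
(1 ∨ y) ∨ ((y → y) ∨ ((x ⊗ y) ∨ x)) = max(1.00, 1.00) = 1.00
y → ((1 ∨ y) ∨ ((y → y) ∨ ((x ⊗ y) ∨ x))) = min(1, 1 − 0.23 + 1.00) = min(1, 1.77) = 1.00

1.00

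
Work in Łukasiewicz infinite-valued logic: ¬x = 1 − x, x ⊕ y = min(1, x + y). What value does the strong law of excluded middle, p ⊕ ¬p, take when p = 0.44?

¬p = 1 − 0.44 = 0.56
p ⊕ ¬p = min(1, 0.44 + 0.56) = min(1, 1.00) = 1.00
(As expected: always 1 in Ł∞ since a ⊕ (1−a) = 1.)

1.00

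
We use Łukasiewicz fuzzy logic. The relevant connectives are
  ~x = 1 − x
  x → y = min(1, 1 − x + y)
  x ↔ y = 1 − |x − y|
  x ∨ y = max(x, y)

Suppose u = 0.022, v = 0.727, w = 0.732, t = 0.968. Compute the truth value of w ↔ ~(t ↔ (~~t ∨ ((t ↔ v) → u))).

0.268

~t = 1 − 0.968 = 0.032
~~t = 1 − 0.032 = 0.968
t ↔ v = 1 − |0.968 − 0.727| = 1 − 0.241 = 0.759
(t ↔ v) → u = min(1, 1 − 0.759 + 0.022) = min(1, 0.263) = 0.263
~~t ∨ ((t ↔ v) → u) = max(0.968, 0.263) = 0.968
t ↔ (~~t ∨ ((t ↔ v) → u)) = 1 − |0.968 − 0.968| = 1 − 0.000 = 1.000
~(t ↔ (~~t ∨ ((t ↔ v) → u))) = 1 − 1.000 = 0.000
w ↔ ~(t ↔ (~~t ∨ ((t ↔ v) → u))) = 1 − |0.732 − 0.000| = 1 − 0.732 = 0.268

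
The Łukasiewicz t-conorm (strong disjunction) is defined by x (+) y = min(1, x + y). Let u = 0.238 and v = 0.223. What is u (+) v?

0.461

u (+) v = min(1, 0.238 + 0.223) = min(1, 0.461) = 0.461
For comparison, the Gödel t-conorm max(x, y) would give 0.238.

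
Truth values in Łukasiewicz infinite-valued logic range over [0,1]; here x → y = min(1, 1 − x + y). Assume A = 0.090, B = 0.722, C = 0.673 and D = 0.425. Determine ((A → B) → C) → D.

0.752

A → B = min(1, 1 − 0.090 + 0.722) = min(1, 1.632) = 1.000
(A → B) → C = min(1, 1 − 1.000 + 0.673) = min(1, 0.673) = 0.673
((A → B) → C) → D = min(1, 1 − 0.673 + 0.425) = min(1, 0.752) = 0.752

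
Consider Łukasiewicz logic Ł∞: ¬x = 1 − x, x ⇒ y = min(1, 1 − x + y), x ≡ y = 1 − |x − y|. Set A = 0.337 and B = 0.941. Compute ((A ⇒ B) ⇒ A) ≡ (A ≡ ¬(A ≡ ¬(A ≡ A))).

0.337

A ⇒ B = min(1, 1 − 0.337 + 0.941) = min(1, 1.604) = 1.000
(A ⇒ B) ⇒ A = min(1, 1 − 1.000 + 0.337) = min(1, 0.337) = 0.337
A ≡ A = 1 − |0.337 − 0.337| = 1 − 0.000 = 1.000
¬(A ≡ A) = 1 − 1.000 = 0.000
A ≡ ¬(A ≡ A) = 1 − |0.337 − 0.000| = 1 − 0.337 = 0.663
¬(A ≡ ¬(A ≡ A)) = 1 − 0.663 = 0.337
A ≡ ¬(A ≡ ¬(A ≡ A)) = 1 − |0.337 − 0.337| = 1 − 0.000 = 1.000
((A ⇒ B) ⇒ A) ≡ (A ≡ ¬(A ≡ ¬(A ≡ A))) = 1 − |0.337 − 1.000| = 1 − 0.663 = 0.337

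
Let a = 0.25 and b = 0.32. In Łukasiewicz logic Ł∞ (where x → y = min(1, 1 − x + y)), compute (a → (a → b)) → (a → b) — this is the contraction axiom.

1.00

a → b = min(1, 1 − 0.25 + 0.32) = min(1, 1.07) = 1.00
a → (a → b) = min(1, 1 − 0.25 + 1.00) = min(1, 1.75) = 1.00
(a → (a → b)) → (a → b) = min(1, 1 − 1.00 + 1.00) = min(1, 1.00) = 1.00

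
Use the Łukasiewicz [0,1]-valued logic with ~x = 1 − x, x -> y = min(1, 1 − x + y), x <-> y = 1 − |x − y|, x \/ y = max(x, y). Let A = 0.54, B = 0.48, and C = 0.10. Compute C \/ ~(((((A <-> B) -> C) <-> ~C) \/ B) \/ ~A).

A <-> B = 1 − |0.54 − 0.48| = 1 − 0.06 = 0.94
(A <-> B) -> C = min(1, 1 − 0.94 + 0.10) = min(1, 0.16) = 0.16
~C = 1 − 0.10 = 0.90
((A <-> B) -> C) <-> ~C = 1 − |0.16 − 0.90| = 1 − 0.74 = 0.26
(((A <-> B) -> C) <-> ~C) \/ B = max(0.26, 0.48) = 0.48
~A = 1 − 0.54 = 0.46
((((A <-> B) -> C) <-> ~C) \/ B) \/ ~A = max(0.48, 0.46) = 0.48
~(((((A <-> B) -> C) <-> ~C) \/ B) \/ ~A) = 1 − 0.48 = 0.52
C \/ ~(((((A <-> B) -> C) <-> ~C) \/ B) \/ ~A) = max(0.10, 0.52) = 0.52

0.52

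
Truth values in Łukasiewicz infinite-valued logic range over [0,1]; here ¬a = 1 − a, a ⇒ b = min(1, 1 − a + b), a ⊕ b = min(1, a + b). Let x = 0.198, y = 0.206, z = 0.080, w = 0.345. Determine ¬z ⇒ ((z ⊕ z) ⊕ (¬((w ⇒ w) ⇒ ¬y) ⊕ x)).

¬z = 1 − 0.080 = 0.920
z ⊕ z = min(1, 0.080 + 0.080) = min(1, 0.160) = 0.160
w ⇒ w = min(1, 1 − 0.345 + 0.345) = min(1, 1.000) = 1.000
¬y = 1 − 0.206 = 0.794
(w ⇒ w) ⇒ ¬y = min(1, 1 − 1.000 + 0.794) = min(1, 0.794) = 0.794
¬((w ⇒ w) ⇒ ¬y) = 1 − 0.794 = 0.206
¬((w ⇒ w) ⇒ ¬y) ⊕ x = min(1, 0.206 + 0.198) = min(1, 0.404) = 0.404
(z ⊕ z) ⊕ (¬((w ⇒ w) ⇒ ¬y) ⊕ x) = min(1, 0.160 + 0.404) = min(1, 0.564) = 0.564
¬z ⇒ ((z ⊕ z) ⊕ (¬((w ⇒ w) ⇒ ¬y) ⊕ x)) = min(1, 1 − 0.920 + 0.564) = min(1, 0.644) = 0.644

0.644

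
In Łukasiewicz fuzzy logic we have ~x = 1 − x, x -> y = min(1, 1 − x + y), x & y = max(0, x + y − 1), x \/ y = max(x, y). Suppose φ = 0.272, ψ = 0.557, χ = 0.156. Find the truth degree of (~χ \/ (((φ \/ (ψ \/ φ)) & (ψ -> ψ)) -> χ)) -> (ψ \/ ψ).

~χ = 1 − 0.156 = 0.844
ψ \/ φ = max(0.557, 0.272) = 0.557
φ \/ (ψ \/ φ) = max(0.272, 0.557) = 0.557
ψ -> ψ = min(1, 1 − 0.557 + 0.557) = min(1, 1.000) = 1.000
(φ \/ (ψ \/ φ)) & (ψ -> ψ) = max(0, 0.557 + 1.000 − 1) = max(0, 0.557) = 0.557
((φ \/ (ψ \/ φ)) & (ψ -> ψ)) -> χ = min(1, 1 − 0.557 + 0.156) = min(1, 0.599) = 0.599
~χ \/ (((φ \/ (ψ \/ φ)) & (ψ -> ψ)) -> χ) = max(0.844, 0.599) = 0.844
ψ \/ ψ = max(0.557, 0.557) = 0.557
(~χ \/ (((φ \/ (ψ \/ φ)) & (ψ -> ψ)) -> χ)) -> (ψ \/ ψ) = min(1, 1 − 0.844 + 0.557) = min(1, 0.713) = 0.713

0.713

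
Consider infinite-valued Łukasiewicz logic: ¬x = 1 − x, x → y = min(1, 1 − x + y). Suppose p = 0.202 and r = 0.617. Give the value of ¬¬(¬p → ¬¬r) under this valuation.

¬p = 1 − 0.202 = 0.798
¬r = 1 − 0.617 = 0.383
¬¬r = 1 − 0.383 = 0.617
¬p → ¬¬r = min(1, 1 − 0.798 + 0.617) = min(1, 0.819) = 0.819
¬(¬p → ¬¬r) = 1 − 0.819 = 0.181
¬¬(¬p → ¬¬r) = 1 − 0.181 = 0.819

0.819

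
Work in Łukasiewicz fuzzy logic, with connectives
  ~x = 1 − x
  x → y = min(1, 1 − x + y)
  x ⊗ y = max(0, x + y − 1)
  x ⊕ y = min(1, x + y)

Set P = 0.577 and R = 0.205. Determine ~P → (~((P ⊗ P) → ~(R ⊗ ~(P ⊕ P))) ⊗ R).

0.577

~P = 1 − 0.577 = 0.423
P ⊗ P = max(0, 0.577 + 0.577 − 1) = max(0, 0.154) = 0.154
P ⊕ P = min(1, 0.577 + 0.577) = min(1, 1.154) = 1.000
~(P ⊕ P) = 1 − 1.000 = 0.000
R ⊗ ~(P ⊕ P) = max(0, 0.205 + 0.000 − 1) = max(0, -0.795) = 0.000
~(R ⊗ ~(P ⊕ P)) = 1 − 0.000 = 1.000
(P ⊗ P) → ~(R ⊗ ~(P ⊕ P)) = min(1, 1 − 0.154 + 1.000) = min(1, 1.846) = 1.000
~((P ⊗ P) → ~(R ⊗ ~(P ⊕ P))) = 1 − 1.000 = 0.000
~((P ⊗ P) → ~(R ⊗ ~(P ⊕ P))) ⊗ R = max(0, 0.000 + 0.205 − 1) = max(0, -0.795) = 0.000
~P → (~((P ⊗ P) → ~(R ⊗ ~(P ⊕ P))) ⊗ R) = min(1, 1 − 0.423 + 0.000) = min(1, 0.577) = 0.577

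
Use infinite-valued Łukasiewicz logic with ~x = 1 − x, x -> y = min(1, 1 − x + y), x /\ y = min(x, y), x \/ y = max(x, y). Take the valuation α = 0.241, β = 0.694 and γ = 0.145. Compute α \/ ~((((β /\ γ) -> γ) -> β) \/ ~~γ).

0.306

β /\ γ = min(0.694, 0.145) = 0.145
(β /\ γ) -> γ = min(1, 1 − 0.145 + 0.145) = min(1, 1.000) = 1.000
((β /\ γ) -> γ) -> β = min(1, 1 − 1.000 + 0.694) = min(1, 0.694) = 0.694
~γ = 1 − 0.145 = 0.855
~~γ = 1 − 0.855 = 0.145
(((β /\ γ) -> γ) -> β) \/ ~~γ = max(0.694, 0.145) = 0.694
~((((β /\ γ) -> γ) -> β) \/ ~~γ) = 1 − 0.694 = 0.306
α \/ ~((((β /\ γ) -> γ) -> β) \/ ~~γ) = max(0.241, 0.306) = 0.306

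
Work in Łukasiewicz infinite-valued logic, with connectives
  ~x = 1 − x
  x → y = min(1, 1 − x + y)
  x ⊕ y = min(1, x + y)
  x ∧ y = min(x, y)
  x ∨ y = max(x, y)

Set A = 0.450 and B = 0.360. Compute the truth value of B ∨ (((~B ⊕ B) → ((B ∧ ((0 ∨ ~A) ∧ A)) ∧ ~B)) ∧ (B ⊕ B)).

0.360

~B = 1 − 0.360 = 0.640
~B ⊕ B = min(1, 0.640 + 0.360) = min(1, 1.000) = 1.000
~A = 1 − 0.450 = 0.550
0 ∨ ~A = max(0.000, 0.550) = 0.550
(0 ∨ ~A) ∧ A = min(0.550, 0.450) = 0.450
B ∧ ((0 ∨ ~A) ∧ A) = min(0.360, 0.450) = 0.360
(B ∧ ((0 ∨ ~A) ∧ A)) ∧ ~B = min(0.360, 0.640) = 0.360
(~B ⊕ B) → ((B ∧ ((0 ∨ ~A) ∧ A)) ∧ ~B) = min(1, 1 − 1.000 + 0.360) = min(1, 0.360) = 0.360
B ⊕ B = min(1, 0.360 + 0.360) = min(1, 0.720) = 0.720
((~B ⊕ B) → ((B ∧ ((0 ∨ ~A) ∧ A)) ∧ ~B)) ∧ (B ⊕ B) = min(0.360, 0.720) = 0.360
B ∨ (((~B ⊕ B) → ((B ∧ ((0 ∨ ~A) ∧ A)) ∧ ~B)) ∧ (B ⊕ B)) = max(0.360, 0.360) = 0.360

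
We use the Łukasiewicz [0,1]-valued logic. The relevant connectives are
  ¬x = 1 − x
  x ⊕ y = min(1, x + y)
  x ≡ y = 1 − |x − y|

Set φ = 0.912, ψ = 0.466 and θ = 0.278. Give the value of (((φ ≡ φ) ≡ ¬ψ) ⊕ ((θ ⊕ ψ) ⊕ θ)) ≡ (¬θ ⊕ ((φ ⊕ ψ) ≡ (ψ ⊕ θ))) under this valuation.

1.000

φ ≡ φ = 1 − |0.912 − 0.912| = 1 − 0.000 = 1.000
¬ψ = 1 − 0.466 = 0.534
(φ ≡ φ) ≡ ¬ψ = 1 − |1.000 − 0.534| = 1 − 0.466 = 0.534
θ ⊕ ψ = min(1, 0.278 + 0.466) = min(1, 0.744) = 0.744
(θ ⊕ ψ) ⊕ θ = min(1, 0.744 + 0.278) = min(1, 1.022) = 1.000
((φ ≡ φ) ≡ ¬ψ) ⊕ ((θ ⊕ ψ) ⊕ θ) = min(1, 0.534 + 1.000) = min(1, 1.534) = 1.000
¬θ = 1 − 0.278 = 0.722
φ ⊕ ψ = min(1, 0.912 + 0.466) = min(1, 1.378) = 1.000
ψ ⊕ θ = min(1, 0.466 + 0.278) = min(1, 0.744) = 0.744
(φ ⊕ ψ) ≡ (ψ ⊕ θ) = 1 − |1.000 − 0.744| = 1 − 0.256 = 0.744
¬θ ⊕ ((φ ⊕ ψ) ≡ (ψ ⊕ θ)) = min(1, 0.722 + 0.744) = min(1, 1.466) = 1.000
(((φ ≡ φ) ≡ ¬ψ) ⊕ ((θ ⊕ ψ) ⊕ θ)) ≡ (¬θ ⊕ ((φ ⊕ ψ) ≡ (ψ ⊕ θ))) = 1 − |1.000 − 1.000| = 1 − 0.000 = 1.000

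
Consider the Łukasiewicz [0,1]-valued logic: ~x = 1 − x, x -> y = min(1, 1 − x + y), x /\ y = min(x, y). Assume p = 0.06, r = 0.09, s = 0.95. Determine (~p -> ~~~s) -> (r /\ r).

0.98

~p = 1 − 0.06 = 0.94
~s = 1 − 0.95 = 0.05
~~s = 1 − 0.05 = 0.95
~~~s = 1 − 0.95 = 0.05
~p -> ~~~s = min(1, 1 − 0.94 + 0.05) = min(1, 0.11) = 0.11
r /\ r = min(0.09, 0.09) = 0.09
(~p -> ~~~s) -> (r /\ r) = min(1, 1 − 0.11 + 0.09) = min(1, 0.98) = 0.98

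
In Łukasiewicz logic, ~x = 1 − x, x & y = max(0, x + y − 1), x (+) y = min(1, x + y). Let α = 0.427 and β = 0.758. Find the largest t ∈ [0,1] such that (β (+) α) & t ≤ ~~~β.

0.242

β (+) α = min(1, 0.758 + 0.427) = min(1, 1.185) = 1.000
So the left factor is β (+) α = 1.000.
~β = 1 − 0.758 = 0.242
~~β = 1 − 0.242 = 0.758
~~~β = 1 − 0.758 = 0.242
So the right-hand bound is ~~~β = 0.242.
The residuum of the Łukasiewicz t-norm gives the supremum: min(1, 1 − 1.000 + 0.242).
1 − 1.000 + 0.242 = 0.242, so t = min(1, 0.242) = 0.242.
Check: 1.000 & 0.242 = max(0, 0.242) = 0.242 ≤ 0.242.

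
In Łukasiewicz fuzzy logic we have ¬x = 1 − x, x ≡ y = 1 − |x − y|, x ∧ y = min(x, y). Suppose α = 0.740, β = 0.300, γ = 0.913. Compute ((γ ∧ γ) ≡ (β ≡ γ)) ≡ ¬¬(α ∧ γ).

γ ∧ γ = min(0.913, 0.913) = 0.913
β ≡ γ = 1 − |0.300 − 0.913| = 1 − 0.613 = 0.387
(γ ∧ γ) ≡ (β ≡ γ) = 1 − |0.913 − 0.387| = 1 − 0.526 = 0.474
α ∧ γ = min(0.740, 0.913) = 0.740
¬(α ∧ γ) = 1 − 0.740 = 0.260
¬¬(α ∧ γ) = 1 − 0.260 = 0.740
((γ ∧ γ) ≡ (β ≡ γ)) ≡ ¬¬(α ∧ γ) = 1 − |0.474 − 0.740| = 1 − 0.266 = 0.734

0.734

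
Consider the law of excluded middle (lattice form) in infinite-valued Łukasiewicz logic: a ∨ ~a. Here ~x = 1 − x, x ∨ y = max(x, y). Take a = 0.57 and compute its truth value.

~a = 1 − 0.57 = 0.43
a ∨ ~a = max(0.57, 0.43) = 0.57
(The value 0.57 < 1 shows this instance is not satisfied; not a Ł∞-tautology — its value is max(a, 1−a).)

0.57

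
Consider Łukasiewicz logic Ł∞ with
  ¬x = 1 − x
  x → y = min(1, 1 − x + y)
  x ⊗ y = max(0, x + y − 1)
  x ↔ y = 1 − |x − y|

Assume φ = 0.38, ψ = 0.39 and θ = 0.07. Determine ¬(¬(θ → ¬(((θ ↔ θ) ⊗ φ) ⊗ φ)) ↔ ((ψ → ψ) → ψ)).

0.39

θ ↔ θ = 1 − |0.07 − 0.07| = 1 − 0.00 = 1.00
(θ ↔ θ) ⊗ φ = max(0, 1.00 + 0.38 − 1) = max(0, 0.38) = 0.38
((θ ↔ θ) ⊗ φ) ⊗ φ = max(0, 0.38 + 0.38 − 1) = max(0, -0.24) = 0.00
¬(((θ ↔ θ) ⊗ φ) ⊗ φ) = 1 − 0.00 = 1.00
θ → ¬(((θ ↔ θ) ⊗ φ) ⊗ φ) = min(1, 1 − 0.07 + 1.00) = min(1, 1.93) = 1.00
¬(θ → ¬(((θ ↔ θ) ⊗ φ) ⊗ φ)) = 1 − 1.00 = 0.00
ψ → ψ = min(1, 1 − 0.39 + 0.39) = min(1, 1.00) = 1.00
(ψ → ψ) → ψ = min(1, 1 − 1.00 + 0.39) = min(1, 0.39) = 0.39
¬(θ → ¬(((θ ↔ θ) ⊗ φ) ⊗ φ)) ↔ ((ψ → ψ) → ψ) = 1 − |0.00 − 0.39| = 1 − 0.39 = 0.61
¬(¬(θ → ¬(((θ ↔ θ) ⊗ φ) ⊗ φ)) ↔ ((ψ → ψ) → ψ)) = 1 − 0.61 = 0.39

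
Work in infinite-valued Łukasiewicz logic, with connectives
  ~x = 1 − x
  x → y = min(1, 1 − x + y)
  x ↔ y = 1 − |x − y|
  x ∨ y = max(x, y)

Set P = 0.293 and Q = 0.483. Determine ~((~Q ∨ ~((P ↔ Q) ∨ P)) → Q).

0.034

~Q = 1 − 0.483 = 0.517
P ↔ Q = 1 − |0.293 − 0.483| = 1 − 0.190 = 0.810
(P ↔ Q) ∨ P = max(0.810, 0.293) = 0.810
~((P ↔ Q) ∨ P) = 1 − 0.810 = 0.190
~Q ∨ ~((P ↔ Q) ∨ P) = max(0.517, 0.190) = 0.517
(~Q ∨ ~((P ↔ Q) ∨ P)) → Q = min(1, 1 − 0.517 + 0.483) = min(1, 0.966) = 0.966
~((~Q ∨ ~((P ↔ Q) ∨ P)) → Q) = 1 − 0.966 = 0.034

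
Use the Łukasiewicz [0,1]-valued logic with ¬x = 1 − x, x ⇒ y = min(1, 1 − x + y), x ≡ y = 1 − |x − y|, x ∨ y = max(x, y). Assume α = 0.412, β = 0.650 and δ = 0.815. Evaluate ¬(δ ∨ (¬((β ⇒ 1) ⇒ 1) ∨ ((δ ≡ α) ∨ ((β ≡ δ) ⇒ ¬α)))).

0.185

β ⇒ 1 = min(1, 1 − 0.650 + 1.000) = min(1, 1.350) = 1.000
(β ⇒ 1) ⇒ 1 = min(1, 1 − 1.000 + 1.000) = min(1, 1.000) = 1.000
¬((β ⇒ 1) ⇒ 1) = 1 − 1.000 = 0.000
δ ≡ α = 1 − |0.815 − 0.412| = 1 − 0.403 = 0.597
β ≡ δ = 1 − |0.650 − 0.815| = 1 − 0.165 = 0.835
¬α = 1 − 0.412 = 0.588
(β ≡ δ) ⇒ ¬α = min(1, 1 − 0.835 + 0.588) = min(1, 0.753) = 0.753
(δ ≡ α) ∨ ((β ≡ δ) ⇒ ¬α) = max(0.597, 0.753) = 0.753
¬((β ⇒ 1) ⇒ 1) ∨ ((δ ≡ α) ∨ ((β ≡ δ) ⇒ ¬α)) = max(0.000, 0.753) = 0.753
δ ∨ (¬((β ⇒ 1) ⇒ 1) ∨ ((δ ≡ α) ∨ ((β ≡ δ) ⇒ ¬α))) = max(0.815, 0.753) = 0.815
¬(δ ∨ (¬((β ⇒ 1) ⇒ 1) ∨ ((δ ≡ α) ∨ ((β ≡ δ) ⇒ ¬α)))) = 1 − 0.815 = 0.185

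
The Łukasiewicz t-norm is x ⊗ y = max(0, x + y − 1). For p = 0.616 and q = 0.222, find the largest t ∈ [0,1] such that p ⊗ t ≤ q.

0.606

The residuum of the Łukasiewicz t-norm gives the supremum: min(1, 1 − 0.616 + 0.222).
1 − 0.616 + 0.222 = 0.606, so t = min(1, 0.606) = 0.606.
Check: 0.616 ⊗ 0.606 = max(0, 0.222) = 0.222 ≤ 0.222.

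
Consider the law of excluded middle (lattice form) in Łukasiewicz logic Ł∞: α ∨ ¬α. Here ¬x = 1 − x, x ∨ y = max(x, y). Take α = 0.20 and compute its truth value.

¬α = 1 − 0.20 = 0.80
α ∨ ¬α = max(0.20, 0.80) = 0.80
(The value 0.80 < 1 shows this instance is not satisfied; not a Ł∞-tautology — its value is max(a, 1−a).)

0.80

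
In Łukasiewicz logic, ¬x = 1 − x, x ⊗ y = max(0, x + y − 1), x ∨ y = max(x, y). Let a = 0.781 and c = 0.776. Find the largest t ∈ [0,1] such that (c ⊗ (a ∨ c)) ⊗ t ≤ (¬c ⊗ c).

a ∨ c = max(0.781, 0.776) = 0.781
c ⊗ (a ∨ c) = max(0, 0.776 + 0.781 − 1) = max(0, 0.557) = 0.557
So the left factor is c ⊗ (a ∨ c) = 0.557.
¬c = 1 − 0.776 = 0.224
¬c ⊗ c = max(0, 0.224 + 0.776 − 1) = max(0, 0.000) = 0.000
So the right-hand bound is ¬c ⊗ c = 0.000.
The residuum of the Łukasiewicz t-norm gives the supremum: min(1, 1 − 0.557 + 0.000).
1 − 0.557 + 0.000 = 0.443, so t = min(1, 0.443) = 0.443.
Check: 0.557 ⊗ 0.443 = max(0, 0.000) = 0.000 ≤ 0.000.

0.443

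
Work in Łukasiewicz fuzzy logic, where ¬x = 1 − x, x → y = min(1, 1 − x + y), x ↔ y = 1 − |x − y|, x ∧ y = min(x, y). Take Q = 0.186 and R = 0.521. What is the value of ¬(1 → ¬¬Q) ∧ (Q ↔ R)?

¬Q = 1 − 0.186 = 0.814
¬¬Q = 1 − 0.814 = 0.186
1 → ¬¬Q = min(1, 1 − 1.000 + 0.186) = min(1, 0.186) = 0.186
¬(1 → ¬¬Q) = 1 − 0.186 = 0.814
Q ↔ R = 1 − |0.186 − 0.521| = 1 − 0.335 = 0.665
¬(1 → ¬¬Q) ∧ (Q ↔ R) = min(0.814, 0.665) = 0.665

0.665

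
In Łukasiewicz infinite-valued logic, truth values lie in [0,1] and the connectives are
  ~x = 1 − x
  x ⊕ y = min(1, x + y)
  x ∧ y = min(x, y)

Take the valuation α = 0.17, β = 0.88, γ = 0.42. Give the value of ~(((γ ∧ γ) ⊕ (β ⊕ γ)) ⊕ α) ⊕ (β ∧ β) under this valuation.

0.88

γ ∧ γ = min(0.42, 0.42) = 0.42
β ⊕ γ = min(1, 0.88 + 0.42) = min(1, 1.30) = 1.00
(γ ∧ γ) ⊕ (β ⊕ γ) = min(1, 0.42 + 1.00) = min(1, 1.42) = 1.00
((γ ∧ γ) ⊕ (β ⊕ γ)) ⊕ α = min(1, 1.00 + 0.17) = min(1, 1.17) = 1.00
~(((γ ∧ γ) ⊕ (β ⊕ γ)) ⊕ α) = 1 − 1.00 = 0.00
β ∧ β = min(0.88, 0.88) = 0.88
~(((γ ∧ γ) ⊕ (β ⊕ γ)) ⊕ α) ⊕ (β ∧ β) = min(1, 0.00 + 0.88) = min(1, 0.88) = 0.88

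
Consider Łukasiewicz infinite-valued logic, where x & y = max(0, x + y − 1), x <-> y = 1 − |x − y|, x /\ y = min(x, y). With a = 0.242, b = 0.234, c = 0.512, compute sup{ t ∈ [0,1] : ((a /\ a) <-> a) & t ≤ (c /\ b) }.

a /\ a = min(0.242, 0.242) = 0.242
(a /\ a) <-> a = 1 − |0.242 − 0.242| = 1 − 0.000 = 1.000
So the left factor is (a /\ a) <-> a = 1.000.
c /\ b = min(0.512, 0.234) = 0.234
So the right-hand bound is c /\ b = 0.234.
The residuum of the Łukasiewicz t-norm gives the supremum: min(1, 1 − 1.000 + 0.234).
1 − 1.000 + 0.234 = 0.234, so t = min(1, 0.234) = 0.234.
Check: 1.000 & 0.234 = max(0, 0.234) = 0.234 ≤ 0.234.

0.234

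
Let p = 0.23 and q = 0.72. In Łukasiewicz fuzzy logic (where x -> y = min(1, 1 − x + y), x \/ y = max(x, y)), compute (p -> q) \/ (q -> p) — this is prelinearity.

1.00

p -> q = min(1, 1 − 0.23 + 0.72) = min(1, 1.49) = 1.00
q -> p = min(1, 1 − 0.72 + 0.23) = min(1, 0.51) = 0.51
(p -> q) \/ (q -> p) = max(1.00, 0.51) = 1.00
(As expected: a Ł∞-tautology — holds in every MV-chain.)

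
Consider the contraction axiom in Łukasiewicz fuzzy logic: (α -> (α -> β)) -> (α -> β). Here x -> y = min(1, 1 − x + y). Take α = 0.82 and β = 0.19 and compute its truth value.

0.82

α -> β = min(1, 1 − 0.82 + 0.19) = min(1, 0.37) = 0.37
α -> (α -> β) = min(1, 1 − 0.82 + 0.37) = min(1, 0.55) = 0.55
(α -> (α -> β)) -> (α -> β) = min(1, 1 − 0.55 + 0.37) = min(1, 0.82) = 0.82
(The value 0.82 < 1 shows this instance is not satisfied; fails in Ł∞ (the t-norm is not idempotent).)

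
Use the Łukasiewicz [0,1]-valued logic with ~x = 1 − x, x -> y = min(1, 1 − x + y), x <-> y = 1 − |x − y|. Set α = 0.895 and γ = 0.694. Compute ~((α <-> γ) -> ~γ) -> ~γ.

0.813

α <-> γ = 1 − |0.895 − 0.694| = 1 − 0.201 = 0.799
~γ = 1 − 0.694 = 0.306
(α <-> γ) -> ~γ = min(1, 1 − 0.799 + 0.306) = min(1, 0.507) = 0.507
~((α <-> γ) -> ~γ) = 1 − 0.507 = 0.493
~((α <-> γ) -> ~γ) -> ~γ = min(1, 1 − 0.493 + 0.306) = min(1, 0.813) = 0.813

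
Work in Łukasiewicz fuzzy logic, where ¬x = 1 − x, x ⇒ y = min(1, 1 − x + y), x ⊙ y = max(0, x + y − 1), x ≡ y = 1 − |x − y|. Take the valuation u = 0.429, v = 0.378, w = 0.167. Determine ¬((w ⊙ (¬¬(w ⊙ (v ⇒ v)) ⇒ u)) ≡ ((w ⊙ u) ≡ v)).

v ⇒ v = min(1, 1 − 0.378 + 0.378) = min(1, 1.000) = 1.000
w ⊙ (v ⇒ v) = max(0, 0.167 + 1.000 − 1) = max(0, 0.167) = 0.167
¬(w ⊙ (v ⇒ v)) = 1 − 0.167 = 0.833
¬¬(w ⊙ (v ⇒ v)) = 1 − 0.833 = 0.167
¬¬(w ⊙ (v ⇒ v)) ⇒ u = min(1, 1 − 0.167 + 0.429) = min(1, 1.262) = 1.000
w ⊙ (¬¬(w ⊙ (v ⇒ v)) ⇒ u) = max(0, 0.167 + 1.000 − 1) = max(0, 0.167) = 0.167
w ⊙ u = max(0, 0.167 + 0.429 − 1) = max(0, -0.404) = 0.000
(w ⊙ u) ≡ v = 1 − |0.000 − 0.378| = 1 − 0.378 = 0.622
(w ⊙ (¬¬(w ⊙ (v ⇒ v)) ⇒ u)) ≡ ((w ⊙ u) ≡ v) = 1 − |0.167 − 0.622| = 1 − 0.455 = 0.545
¬((w ⊙ (¬¬(w ⊙ (v ⇒ v)) ⇒ u)) ≡ ((w ⊙ u) ≡ v)) = 1 − 0.545 = 0.455

0.455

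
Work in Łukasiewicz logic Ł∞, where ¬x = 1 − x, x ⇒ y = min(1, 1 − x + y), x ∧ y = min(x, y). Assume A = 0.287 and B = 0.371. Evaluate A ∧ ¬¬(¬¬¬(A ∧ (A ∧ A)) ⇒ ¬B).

A ∧ A = min(0.287, 0.287) = 0.287
A ∧ (A ∧ A) = min(0.287, 0.287) = 0.287
¬(A ∧ (A ∧ A)) = 1 − 0.287 = 0.713
¬¬(A ∧ (A ∧ A)) = 1 − 0.713 = 0.287
¬¬¬(A ∧ (A ∧ A)) = 1 − 0.287 = 0.713
¬B = 1 − 0.371 = 0.629
¬¬¬(A ∧ (A ∧ A)) ⇒ ¬B = min(1, 1 − 0.713 + 0.629) = min(1, 0.916) = 0.916
¬(¬¬¬(A ∧ (A ∧ A)) ⇒ ¬B) = 1 − 0.916 = 0.084
¬¬(¬¬¬(A ∧ (A ∧ A)) ⇒ ¬B) = 1 − 0.084 = 0.916
A ∧ ¬¬(¬¬¬(A ∧ (A ∧ A)) ⇒ ¬B) = min(0.287, 0.916) = 0.287

0.287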